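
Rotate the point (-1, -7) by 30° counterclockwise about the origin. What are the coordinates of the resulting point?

Rotation matrix for 30°: [[cos 30°, -sin 30°], [sin 30°, cos 30°]] ≈ [[0.866025, -0.500000], [0.500000, 0.866025]]
[[0.866025, -0.500000], [0.500000, 0.866025]] × [-1, -7]ᵀ ≈ [2.6340, -6.5622]ᵀ
Result: (2.6340, -6.5622)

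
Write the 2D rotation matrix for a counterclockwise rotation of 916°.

Rotation matrix formula: [[cos θ, -sin θ], [sin θ, cos θ]]
For θ = 916°:
cos(916°) = -0.9613
sin(916°) = -0.2756
Result: [[-0.9613, 0.2756], [-0.2756, -0.9613]]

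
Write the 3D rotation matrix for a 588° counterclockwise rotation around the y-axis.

Rotation matrix for counterclockwise 588° around y-axis:
cos(588°) = -0.6691, sin(588°) = -0.7431
Result: [[-0.6691, 0, -0.7431], [0, 1, 0], [0.7431, 0, -0.6691]]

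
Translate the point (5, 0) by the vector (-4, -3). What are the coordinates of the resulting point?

Translation by (-4, -3) (homogeneous matrix [[1, 0, -4], [0, 1, -3], [0, 0, 1]]):
x' = 5 + -4 = 1
y' = 0 + -3 = -3
Result: (1, -3)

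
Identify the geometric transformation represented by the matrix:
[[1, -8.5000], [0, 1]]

This matrix represents: horizontal shear with factor -8.5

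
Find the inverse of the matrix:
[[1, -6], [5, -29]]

For [[a,b],[c,d]], inverse = (1/det)·[[d,-b],[-c,a]]
det = (1)(-29) - (-6)(5) = -29 - -30 = 1
Inverse = [[-29, 6], [-5, 1]]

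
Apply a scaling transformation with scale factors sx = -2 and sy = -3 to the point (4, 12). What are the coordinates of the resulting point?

Scaling matrix:
[[-2, 0], [0, -3]]
Result: (4 × -2, 12 × -3) = (-8, -36)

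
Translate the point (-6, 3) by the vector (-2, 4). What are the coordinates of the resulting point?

Translation by (-2, 4) (homogeneous matrix [[1, 0, -2], [0, 1, 4], [0, 0, 1]]):
x' = -6 + -2 = -8
y' = 3 + 4 = 7
Result: (-8, 7)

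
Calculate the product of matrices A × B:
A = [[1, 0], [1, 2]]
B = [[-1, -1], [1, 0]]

Matrix multiplication:
C[0][0] = 1×-1 + 0×1 = -1
C[0][1] = 1×-1 + 0×0 = -1
C[1][0] = 1×-1 + 2×1 = 1
C[1][1] = 1×-1 + 2×0 = -1
Result: [[-1, -1], [1, -1]]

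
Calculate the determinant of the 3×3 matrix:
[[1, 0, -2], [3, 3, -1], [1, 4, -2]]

Expansion along first row:
det = 1·det([[3,-1],[4,-2]]) - 0·det([[3,-1],[1,-2]]) + -2·det([[3,3],[1,4]])
    = 1·(3·-2 - -1·4) - 0·(3·-2 - -1·1) + -2·(3·4 - 3·1)
    = 1·-2 - 0·-5 + -2·9
    = -2 + 0 + -18 = -20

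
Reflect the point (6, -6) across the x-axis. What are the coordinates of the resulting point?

Reflection across x-axis: (6, -6) → (6, 6)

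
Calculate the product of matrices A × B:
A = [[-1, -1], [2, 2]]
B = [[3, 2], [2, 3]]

Matrix multiplication:
C[0][0] = -1×3 + -1×2 = -5
C[0][1] = -1×2 + -1×3 = -5
C[1][0] = 2×3 + 2×2 = 10
C[1][1] = 2×2 + 2×3 = 10
Result: [[-5, -5], [10, 10]]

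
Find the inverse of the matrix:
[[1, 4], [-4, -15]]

For [[a,b],[c,d]], inverse = (1/det)·[[d,-b],[-c,a]]
det = (1)(-15) - (4)(-4) = -15 - -16 = 1
Inverse = [[-15, -4], [4, 1]]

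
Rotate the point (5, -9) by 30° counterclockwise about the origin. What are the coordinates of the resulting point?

Rotation matrix for 30°: [[cos 30°, -sin 30°], [sin 30°, cos 30°]] ≈ [[0.866025, -0.500000], [0.500000, 0.866025]]
[[0.866025, -0.500000], [0.500000, 0.866025]] × [5, -9]ᵀ ≈ [8.8301, -5.2942]ᵀ
Result: (8.8301, -5.2942)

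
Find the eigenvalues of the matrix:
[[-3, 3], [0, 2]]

Characteristic equation: det(A - λI) = 0
λ² - (trace)λ + (det) = 0
trace = -3 + 2 = -1, det = (-3)(2) - (3)(0) = -6
λ² - (-1)λ + (-6) = 0
λ = (-1 ± √((-1)² - 4·(-6))) / 2 = (-1 ± √25) / 2
Solving: λ = -3, 2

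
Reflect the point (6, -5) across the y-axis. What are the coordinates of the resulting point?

Reflection across y-axis: (6, -5) → (-6, -5)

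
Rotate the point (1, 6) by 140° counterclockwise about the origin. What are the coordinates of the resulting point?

Rotation matrix for 140°: [[cos 140°, -sin 140°], [sin 140°, cos 140°]] ≈ [[-0.766044, -0.642788], [0.642788, -0.766044]]
[[-0.766044, -0.642788], [0.642788, -0.766044]] × [1, 6]ᵀ ≈ [-4.6228, -3.9535]ᵀ
Result: (-4.6228, -3.9535)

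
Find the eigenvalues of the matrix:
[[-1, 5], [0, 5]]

Characteristic equation: det(A - λI) = 0
λ² - (trace)λ + (det) = 0
trace = -1 + 5 = 4, det = (-1)(5) - (5)(0) = -5
λ² - (4)λ + (-5) = 0
λ = (4 ± √((4)² - 4·(-5))) / 2 = (4 ± √36) / 2
Solving: λ = -1, 5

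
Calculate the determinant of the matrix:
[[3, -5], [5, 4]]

For a 2×2 matrix [[a, b], [c, d]], det = ad - bc
det = (3)(4) - (-5)(5) = 12 - -25 = 37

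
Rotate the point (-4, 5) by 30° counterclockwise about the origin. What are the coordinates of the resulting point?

Rotation matrix for 30°: [[cos 30°, -sin 30°], [sin 30°, cos 30°]] ≈ [[0.866025, -0.500000], [0.500000, 0.866025]]
[[0.866025, -0.500000], [0.500000, 0.866025]] × [-4, 5]ᵀ ≈ [-5.9641, 2.3301]ᵀ
Result: (-5.9641, 2.3301)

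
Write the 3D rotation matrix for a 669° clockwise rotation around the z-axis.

Rotation matrix for clockwise 669° around z-axis:
A clockwise rotation by 669° is a counterclockwise rotation by -669°.
cos(-669°) = 0.6293, sin(-669°) = 0.7771
Result: [[0.6293, -0.7771, 0], [0.7771, 0.6293, 0], [0, 0, 1]]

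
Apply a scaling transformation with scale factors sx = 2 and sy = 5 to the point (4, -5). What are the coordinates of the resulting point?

Scaling matrix:
[[2, 0], [0, 5]]
Result: (4 × 2, -5 × 5) = (8, -25)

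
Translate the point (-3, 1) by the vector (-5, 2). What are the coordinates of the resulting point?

Translation by (-5, 2) (homogeneous matrix [[1, 0, -5], [0, 1, 2], [0, 0, 1]]):
x' = -3 + -5 = -8
y' = 1 + 2 = 3
Result: (-8, 3)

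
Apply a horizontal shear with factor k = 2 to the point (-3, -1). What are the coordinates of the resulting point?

Shear matrix for horizontal shear with factor k = 2:
[[1, 2], [0, 1]]
Result: (-3, -1) → (-5, -1)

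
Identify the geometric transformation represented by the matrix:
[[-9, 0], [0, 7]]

This matrix represents: non-uniform scaling by sx = -9, sy = 7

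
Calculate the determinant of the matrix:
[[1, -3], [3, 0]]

For a 2×2 matrix [[a, b], [c, d]], det = ad - bc
det = (1)(0) - (-3)(3) = 0 - -9 = 9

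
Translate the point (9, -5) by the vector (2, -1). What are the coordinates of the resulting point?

Translation by (2, -1) (homogeneous matrix [[1, 0, 2], [0, 1, -1], [0, 0, 1]]):
x' = 9 + 2 = 11
y' = -5 + -1 = -6
Result: (11, -6)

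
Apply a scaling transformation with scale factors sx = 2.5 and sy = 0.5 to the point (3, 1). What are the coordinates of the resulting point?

Scaling matrix:
[[2.50, 0], [0, 0.50]]
Result: (3 × 2.5, 1 × 0.5) = (7.5, 0.5)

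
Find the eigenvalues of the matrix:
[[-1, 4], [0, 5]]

Characteristic equation: det(A - λI) = 0
λ² - (trace)λ + (det) = 0
trace = -1 + 5 = 4, det = (-1)(5) - (4)(0) = -5
λ² - (4)λ + (-5) = 0
λ = (4 ± √((4)² - 4·(-5))) / 2 = (4 ± √36) / 2
Solving: λ = -1, 5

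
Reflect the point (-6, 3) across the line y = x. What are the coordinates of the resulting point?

Reflection across line y = x: (-6, 3) → (3, -6)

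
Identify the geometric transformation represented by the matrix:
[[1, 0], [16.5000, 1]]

This matrix represents: vertical shear with factor 16.5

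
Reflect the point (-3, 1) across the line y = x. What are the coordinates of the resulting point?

Reflection across line y = x: (-3, 1) → (1, -3)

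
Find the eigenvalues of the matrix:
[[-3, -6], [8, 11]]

Characteristic equation: det(A - λI) = 0
λ² - (trace)λ + (det) = 0
trace = -3 + 11 = 8, det = (-3)(11) - (-6)(8) = 15
λ² - (8)λ + (15) = 0
λ = (8 ± √((8)² - 4·(15))) / 2 = (8 ± √4) / 2
Solving: λ = 3, 5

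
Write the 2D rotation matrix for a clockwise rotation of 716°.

Rotation matrix formula: [[cos θ, -sin θ], [sin θ, cos θ]]
A clockwise rotation by 716° is equivalent to a counterclockwise rotation by -716°.
For θ = -716°:
cos(-716°) = 0.9976
sin(-716°) = 0.0698
Result: [[0.9976, -0.0698], [0.0698, 0.9976]]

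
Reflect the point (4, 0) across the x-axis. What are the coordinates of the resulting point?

Reflection across x-axis: (4, 0) → (4, 0)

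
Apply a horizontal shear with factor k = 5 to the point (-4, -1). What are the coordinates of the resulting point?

Shear matrix for horizontal shear with factor k = 5:
[[1, 5], [0, 1]]
Result: (-4, -1) → (-9, -1)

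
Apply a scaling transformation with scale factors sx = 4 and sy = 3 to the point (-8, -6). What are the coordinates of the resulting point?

Scaling matrix:
[[4, 0], [0, 3]]
Result: (-8 × 4, -6 × 3) = (-32, -18)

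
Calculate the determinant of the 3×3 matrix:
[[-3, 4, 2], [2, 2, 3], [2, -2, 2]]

Expansion along first row:
det = -3·det([[2,3],[-2,2]]) - 4·det([[2,3],[2,2]]) + 2·det([[2,2],[2,-2]])
    = -3·(2·2 - 3·-2) - 4·(2·2 - 3·2) + 2·(2·-2 - 2·2)
    = -3·10 - 4·-2 + 2·-8
    = -30 + 8 + -16 = -38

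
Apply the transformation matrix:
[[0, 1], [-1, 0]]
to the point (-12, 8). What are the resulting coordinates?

Matrix multiplication:
[[0, 1], [-1, 0]] × [-12, 8]ᵀ
= [(0)(-12) + (1)(8), (-1)(-12) + (0)(8)]ᵀ
= [8, 12]ᵀ
Result: (8, 12)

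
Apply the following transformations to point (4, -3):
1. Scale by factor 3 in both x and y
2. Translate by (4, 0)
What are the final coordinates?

Step 1: Scale (4, -3) by 3 → (12, -9)
Step 2: Translate by (4, 0) → (16, -9)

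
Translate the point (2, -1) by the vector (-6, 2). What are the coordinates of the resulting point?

Translation by (-6, 2) (homogeneous matrix [[1, 0, -6], [0, 1, 2], [0, 0, 1]]):
x' = 2 + -6 = -4
y' = -1 + 2 = 1
Result: (-4, 1)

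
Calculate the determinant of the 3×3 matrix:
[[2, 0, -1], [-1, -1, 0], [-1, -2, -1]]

Expansion along first row:
det = 2·det([[-1,0],[-2,-1]]) - 0·det([[-1,0],[-1,-1]]) + -1·det([[-1,-1],[-1,-2]])
    = 2·(-1·-1 - 0·-2) - 0·(-1·-1 - 0·-1) + -1·(-1·-2 - -1·-1)
    = 2·1 - 0·1 + -1·1
    = 2 + 0 + -1 = 1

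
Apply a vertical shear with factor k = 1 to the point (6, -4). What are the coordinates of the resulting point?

Shear matrix for vertical shear with factor k = 1:
[[1, 0], [1, 1]]
Result: (6, -4) → (6, 2)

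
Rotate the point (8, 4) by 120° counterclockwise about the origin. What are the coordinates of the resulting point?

Rotation matrix for 120°: [[cos 120°, -sin 120°], [sin 120°, cos 120°]] ≈ [[-0.500000, -0.866025], [0.866025, -0.500000]]
[[-0.500000, -0.866025], [0.866025, -0.500000]] × [8, 4]ᵀ ≈ [-7.4641, 4.9282]ᵀ
Result: (-7.4641, 4.9282)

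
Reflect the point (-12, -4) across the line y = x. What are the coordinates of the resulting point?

Reflection across line y = x: (-12, -4) → (-4, -12)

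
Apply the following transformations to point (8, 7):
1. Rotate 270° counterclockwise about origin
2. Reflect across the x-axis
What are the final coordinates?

Step 1: Rotate 270° → (7, -8)
Step 2: Reflect across x-axis → (7, 8)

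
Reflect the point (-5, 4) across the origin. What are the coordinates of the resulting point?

Reflection across origin: (-5, 4) → (5, -4)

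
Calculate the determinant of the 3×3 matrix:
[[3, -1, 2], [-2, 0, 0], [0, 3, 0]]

Expansion along first row:
det = 3·det([[0,0],[3,0]]) - -1·det([[-2,0],[0,0]]) + 2·det([[-2,0],[0,3]])
    = 3·(0·0 - 0·3) - -1·(-2·0 - 0·0) + 2·(-2·3 - 0·0)
    = 3·0 - -1·0 + 2·-6
    = 0 + 0 + -12 = -12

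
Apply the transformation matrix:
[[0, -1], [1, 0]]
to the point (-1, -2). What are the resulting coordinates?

Matrix multiplication:
[[0, -1], [1, 0]] × [-1, -2]ᵀ
= [(0)(-1) + (-1)(-2), (1)(-1) + (0)(-2)]ᵀ
= [2, -1]ᵀ
Result: (2, -1)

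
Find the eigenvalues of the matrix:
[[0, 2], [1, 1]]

Characteristic equation: det(A - λI) = 0
λ² - (trace)λ + (det) = 0
trace = 0 + 1 = 1, det = (0)(1) - (2)(1) = -2
λ² - (1)λ + (-2) = 0
λ = (1 ± √((1)² - 4·(-2))) / 2 = (1 ± √9) / 2
Solving: λ = -1, 2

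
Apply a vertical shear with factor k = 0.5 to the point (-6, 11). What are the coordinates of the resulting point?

Shear matrix for vertical shear with factor k = 0.5:
[[1, 0], [0.50, 1]]
Result: (-6, 11) → (-6, 8)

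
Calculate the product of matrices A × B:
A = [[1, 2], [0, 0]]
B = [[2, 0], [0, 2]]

Matrix multiplication:
C[0][0] = 1×2 + 2×0 = 2
C[0][1] = 1×0 + 2×2 = 4
C[1][0] = 0×2 + 0×0 = 0
C[1][1] = 0×0 + 0×2 = 0
Result: [[2, 4], [0, 0]]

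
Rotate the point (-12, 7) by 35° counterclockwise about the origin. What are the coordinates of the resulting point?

Rotation matrix for 35°: [[cos 35°, -sin 35°], [sin 35°, cos 35°]] ≈ [[0.819152, -0.573576], [0.573576, 0.819152]]
[[0.819152, -0.573576], [0.573576, 0.819152]] × [-12, 7]ᵀ ≈ [-13.8449, -1.1489]ᵀ
Result: (-13.8449, -1.1489)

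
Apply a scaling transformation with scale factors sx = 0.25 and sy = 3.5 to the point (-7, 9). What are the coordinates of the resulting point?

Scaling matrix:
[[0.25, 0], [0, 3.50]]
Result: (-7 × 0.25, 9 × 3.5) = (-1.75, 31.5)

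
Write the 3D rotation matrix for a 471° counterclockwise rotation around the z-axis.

Rotation matrix for counterclockwise 471° around z-axis:
cos(471°) = -0.3584, sin(471°) = 0.9336
Result: [[-0.3584, -0.9336, 0], [0.9336, -0.3584, 0], [0, 0, 1]]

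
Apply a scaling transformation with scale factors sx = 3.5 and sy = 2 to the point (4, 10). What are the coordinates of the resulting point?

Scaling matrix:
[[3.50, 0], [0, 2]]
Result: (4 × 3.5, 10 × 2) = (14, 20)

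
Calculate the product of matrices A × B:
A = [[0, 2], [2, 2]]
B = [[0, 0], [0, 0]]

Matrix multiplication:
C[0][0] = 0×0 + 2×0 = 0
C[0][1] = 0×0 + 2×0 = 0
C[1][0] = 2×0 + 2×0 = 0
C[1][1] = 2×0 + 2×0 = 0
Result: [[0, 0], [0, 0]]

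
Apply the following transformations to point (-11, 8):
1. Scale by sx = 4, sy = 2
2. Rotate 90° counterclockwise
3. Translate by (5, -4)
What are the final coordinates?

Step 1: Scale → (-44, 16)
Step 2: Rotate 90° → (-16, -44)
Step 3: Translate → (-11, -48)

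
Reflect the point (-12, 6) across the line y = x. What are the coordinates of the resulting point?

Reflection across line y = x: (-12, 6) → (6, -12)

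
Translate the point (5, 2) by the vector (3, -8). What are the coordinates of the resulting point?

Translation by (3, -8) (homogeneous matrix [[1, 0, 3], [0, 1, -8], [0, 0, 1]]):
x' = 5 + 3 = 8
y' = 2 + -8 = -6
Result: (8, -6)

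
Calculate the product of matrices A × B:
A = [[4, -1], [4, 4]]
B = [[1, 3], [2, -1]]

Matrix multiplication:
C[0][0] = 4×1 + -1×2 = 2
C[0][1] = 4×3 + -1×-1 = 13
C[1][0] = 4×1 + 4×2 = 12
C[1][1] = 4×3 + 4×-1 = 8
Result: [[2, 13], [12, 8]]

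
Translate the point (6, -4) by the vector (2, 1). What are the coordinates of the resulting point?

Translation by (2, 1) (homogeneous matrix [[1, 0, 2], [0, 1, 1], [0, 0, 1]]):
x' = 6 + 2 = 8
y' = -4 + 1 = -3
Result: (8, -3)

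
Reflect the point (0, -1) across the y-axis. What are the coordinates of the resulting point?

Reflection across y-axis: (0, -1) → (0, -1)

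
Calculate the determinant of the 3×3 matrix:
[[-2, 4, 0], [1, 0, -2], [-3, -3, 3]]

Expansion along first row:
det = -2·det([[0,-2],[-3,3]]) - 4·det([[1,-2],[-3,3]]) + 0·det([[1,0],[-3,-3]])
    = -2·(0·3 - -2·-3) - 4·(1·3 - -2·-3) + 0·(1·-3 - 0·-3)
    = -2·-6 - 4·-3 + 0·-3
    = 12 + 12 + 0 = 24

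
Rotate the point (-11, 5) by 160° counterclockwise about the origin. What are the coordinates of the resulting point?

Rotation matrix for 160°: [[cos 160°, -sin 160°], [sin 160°, cos 160°]] ≈ [[-0.939693, -0.342020], [0.342020, -0.939693]]
[[-0.939693, -0.342020], [0.342020, -0.939693]] × [-11, 5]ᵀ ≈ [8.6265, -8.4607]ᵀ
Result: (8.6265, -8.4607)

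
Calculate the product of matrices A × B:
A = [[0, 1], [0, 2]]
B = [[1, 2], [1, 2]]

Matrix multiplication:
C[0][0] = 0×1 + 1×1 = 1
C[0][1] = 0×2 + 1×2 = 2
C[1][0] = 0×1 + 2×1 = 2
C[1][1] = 0×2 + 2×2 = 4
Result: [[1, 2], [2, 4]]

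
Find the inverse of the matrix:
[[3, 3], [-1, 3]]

For [[a,b],[c,d]], inverse = (1/det)·[[d,-b],[-c,a]]
det = (3)(3) - (3)(-1) = 9 - -3 = 12
Inverse = (1/12)·[[3, -3], [1, 3]]
= [[1/4, -1/4], [1/12, 1/4]]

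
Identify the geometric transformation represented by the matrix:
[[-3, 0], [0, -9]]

This matrix represents: non-uniform scaling by sx = -3, sy = -9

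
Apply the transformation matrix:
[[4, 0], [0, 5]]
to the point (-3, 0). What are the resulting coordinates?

Matrix multiplication:
[[4, 0], [0, 5]] × [-3, 0]ᵀ
= [(4)(-3) + (0)(0), (0)(-3) + (5)(0)]ᵀ
= [-12, 0]ᵀ
Result: (-12, 0)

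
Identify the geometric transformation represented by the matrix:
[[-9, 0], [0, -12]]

This matrix represents: non-uniform scaling by sx = -9, sy = -12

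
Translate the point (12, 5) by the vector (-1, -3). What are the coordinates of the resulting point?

Translation by (-1, -3) (homogeneous matrix [[1, 0, -1], [0, 1, -3], [0, 0, 1]]):
x' = 12 + -1 = 11
y' = 5 + -3 = 2
Result: (11, 2)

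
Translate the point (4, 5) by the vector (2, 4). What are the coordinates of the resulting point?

Translation by (2, 4) (homogeneous matrix [[1, 0, 2], [0, 1, 4], [0, 0, 1]]):
x' = 4 + 2 = 6
y' = 5 + 4 = 9
Result: (6, 9)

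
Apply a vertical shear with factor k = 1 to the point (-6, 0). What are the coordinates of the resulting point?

Shear matrix for vertical shear with factor k = 1:
[[1, 0], [1, 1]]
Result: (-6, 0) → (-6, -6)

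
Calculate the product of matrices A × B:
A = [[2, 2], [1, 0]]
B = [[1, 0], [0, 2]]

Matrix multiplication:
C[0][0] = 2×1 + 2×0 = 2
C[0][1] = 2×0 + 2×2 = 4
C[1][0] = 1×1 + 0×0 = 1
C[1][1] = 1×0 + 0×2 = 0
Result: [[2, 4], [1, 0]]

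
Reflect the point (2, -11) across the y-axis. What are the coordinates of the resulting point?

Reflection across y-axis: (2, -11) → (-2, -11)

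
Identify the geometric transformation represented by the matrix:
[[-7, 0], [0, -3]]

This matrix represents: non-uniform scaling by sx = -7, sy = -3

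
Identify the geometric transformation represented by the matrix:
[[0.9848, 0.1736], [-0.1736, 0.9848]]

This matrix represents: rotation by 350° counterclockwise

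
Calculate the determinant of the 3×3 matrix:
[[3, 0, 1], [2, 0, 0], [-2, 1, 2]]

Expansion along first row:
det = 3·det([[0,0],[1,2]]) - 0·det([[2,0],[-2,2]]) + 1·det([[2,0],[-2,1]])
    = 3·(0·2 - 0·1) - 0·(2·2 - 0·-2) + 1·(2·1 - 0·-2)
    = 3·0 - 0·4 + 1·2
    = 0 + 0 + 2 = 2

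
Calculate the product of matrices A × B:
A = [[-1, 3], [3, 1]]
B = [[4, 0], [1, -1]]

Matrix multiplication:
C[0][0] = -1×4 + 3×1 = -1
C[0][1] = -1×0 + 3×-1 = -3
C[1][0] = 3×4 + 1×1 = 13
C[1][1] = 3×0 + 1×-1 = -1
Result: [[-1, -3], [13, -1]]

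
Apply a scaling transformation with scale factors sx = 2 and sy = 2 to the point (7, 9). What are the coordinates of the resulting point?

Scaling matrix:
[[2, 0], [0, 2]]
Result: (7 × 2, 9 × 2) = (14, 18)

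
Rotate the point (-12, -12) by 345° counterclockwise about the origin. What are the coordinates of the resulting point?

Rotation matrix for 345°: [[cos 345°, -sin 345°], [sin 345°, cos 345°]] ≈ [[0.965926, 0.258819], [-0.258819, 0.965926]]
[[0.965926, 0.258819], [-0.258819, 0.965926]] × [-12, -12]ᵀ ≈ [-14.6969, -8.4853]ᵀ
Result: (-14.6969, -8.4853)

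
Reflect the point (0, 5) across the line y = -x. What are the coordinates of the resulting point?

Reflection across line y = -x: (0, 5) → (-5, 0)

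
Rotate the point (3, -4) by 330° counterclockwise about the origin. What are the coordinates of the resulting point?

Rotation matrix for 330°: [[cos 330°, -sin 330°], [sin 330°, cos 330°]] ≈ [[0.866025, 0.500000], [-0.500000, 0.866025]]
[[0.866025, 0.500000], [-0.500000, 0.866025]] × [3, -4]ᵀ ≈ [0.5981, -4.9641]ᵀ
Result: (0.5981, -4.9641)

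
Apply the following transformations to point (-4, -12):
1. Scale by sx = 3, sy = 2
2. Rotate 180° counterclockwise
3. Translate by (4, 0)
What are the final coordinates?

Step 1: Scale → (-12, -24)
Step 2: Rotate 180° → (12, 24)
Step 3: Translate → (16, 24)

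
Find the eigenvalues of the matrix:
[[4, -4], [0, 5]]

Characteristic equation: det(A - λI) = 0
λ² - (trace)λ + (det) = 0
trace = 4 + 5 = 9, det = (4)(5) - (-4)(0) = 20
λ² - (9)λ + (20) = 0
λ = (9 ± √((9)² - 4·(20))) / 2 = (9 ± √1) / 2
Solving: λ = 4, 5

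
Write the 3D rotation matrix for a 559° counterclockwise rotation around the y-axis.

Rotation matrix for counterclockwise 559° around y-axis:
cos(559°) = -0.9455, sin(559°) = -0.3256
Result: [[-0.9455, 0, -0.3256], [0, 1, 0], [0.3256, 0, -0.9455]]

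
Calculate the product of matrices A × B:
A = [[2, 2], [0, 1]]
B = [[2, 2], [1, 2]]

Matrix multiplication:
C[0][0] = 2×2 + 2×1 = 6
C[0][1] = 2×2 + 2×2 = 8
C[1][0] = 0×2 + 1×1 = 1
C[1][1] = 0×2 + 1×2 = 2
Result: [[6, 8], [1, 2]]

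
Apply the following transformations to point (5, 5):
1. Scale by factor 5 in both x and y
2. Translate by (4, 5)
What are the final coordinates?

Step 1: Scale (5, 5) by 5 → (25, 25)
Step 2: Translate by (4, 5) → (29, 30)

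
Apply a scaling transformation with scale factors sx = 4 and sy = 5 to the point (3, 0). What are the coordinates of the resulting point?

Scaling matrix:
[[4, 0], [0, 5]]
Result: (3 × 4, 0 × 5) = (12, 0)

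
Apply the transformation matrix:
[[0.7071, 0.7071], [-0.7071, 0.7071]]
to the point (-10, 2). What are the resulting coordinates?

Matrix multiplication:
[[0.7071, 0.7071], [-0.7071, 0.7071]] × [-10, 2]ᵀ
= [(0.7071)(-10) + (0.7071)(2), (-0.7071)(-10) + (0.7071)(2)]ᵀ
= [-5.6568, 8.4852]ᵀ
Result: (-5.6568, 8.4852)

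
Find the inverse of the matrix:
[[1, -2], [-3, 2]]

For [[a,b],[c,d]], inverse = (1/det)·[[d,-b],[-c,a]]
det = (1)(2) - (-2)(-3) = 2 - 6 = -4
Inverse = (1/-4)·[[2, 2], [3, 1]]
= [[-1/2, -1/2], [-3/4, -1/4]]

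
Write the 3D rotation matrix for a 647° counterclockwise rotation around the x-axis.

Rotation matrix for counterclockwise 647° around x-axis:
cos(647°) = 0.2924, sin(647°) = -0.9563
Result: [[1, 0, 0], [0, 0.2924, 0.9563], [0, -0.9563, 0.2924]]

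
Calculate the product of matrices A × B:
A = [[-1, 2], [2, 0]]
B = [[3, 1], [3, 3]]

Matrix multiplication:
C[0][0] = -1×3 + 2×3 = 3
C[0][1] = -1×1 + 2×3 = 5
C[1][0] = 2×3 + 0×3 = 6
C[1][1] = 2×1 + 0×3 = 2
Result: [[3, 5], [6, 2]]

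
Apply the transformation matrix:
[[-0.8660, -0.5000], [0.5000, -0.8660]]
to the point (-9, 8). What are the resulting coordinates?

Matrix multiplication:
[[-0.8660, -0.5000], [0.5000, -0.8660]] × [-9, 8]ᵀ
= [(-0.8660)(-9) + (-0.5000)(8), (0.5000)(-9) + (-0.8660)(8)]ᵀ
= [3.7940, -11.4280]ᵀ
Result: (3.7940, -11.4280)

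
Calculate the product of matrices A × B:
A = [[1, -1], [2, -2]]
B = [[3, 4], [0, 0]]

Matrix multiplication:
C[0][0] = 1×3 + -1×0 = 3
C[0][1] = 1×4 + -1×0 = 4
C[1][0] = 2×3 + -2×0 = 6
C[1][1] = 2×4 + -2×0 = 8
Result: [[3, 4], [6, 8]]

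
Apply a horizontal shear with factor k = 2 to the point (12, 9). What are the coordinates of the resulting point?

Shear matrix for horizontal shear with factor k = 2:
[[1, 2], [0, 1]]
Result: (12, 9) → (30, 9)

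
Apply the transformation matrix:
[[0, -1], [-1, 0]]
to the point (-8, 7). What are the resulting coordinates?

Matrix multiplication:
[[0, -1], [-1, 0]] × [-8, 7]ᵀ
= [(0)(-8) + (-1)(7), (-1)(-8) + (0)(7)]ᵀ
= [-7, 8]ᵀ
Result: (-7, 8)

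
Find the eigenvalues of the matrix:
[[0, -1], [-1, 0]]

Characteristic equation: det(A - λI) = 0
λ² - (trace)λ + (det) = 0
trace = 0 + 0 = 0, det = (0)(0) - (-1)(-1) = -1
λ² - (0)λ + (-1) = 0
λ = (0 ± √((0)² - 4·(-1))) / 2 = (0 ± √4) / 2
Solving: λ = -1, 1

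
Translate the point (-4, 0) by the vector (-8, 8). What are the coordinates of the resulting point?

Translation by (-8, 8) (homogeneous matrix [[1, 0, -8], [0, 1, 8], [0, 0, 1]]):
x' = -4 + -8 = -12
y' = 0 + 8 = 8
Result: (-12, 8)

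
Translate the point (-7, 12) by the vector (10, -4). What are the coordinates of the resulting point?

Translation by (10, -4) (homogeneous matrix [[1, 0, 10], [0, 1, -4], [0, 0, 1]]):
x' = -7 + 10 = 3
y' = 12 + -4 = 8
Result: (3, 8)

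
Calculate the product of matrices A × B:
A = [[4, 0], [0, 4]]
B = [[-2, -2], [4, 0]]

Matrix multiplication:
C[0][0] = 4×-2 + 0×4 = -8
C[0][1] = 4×-2 + 0×0 = -8
C[1][0] = 0×-2 + 4×4 = 16
C[1][1] = 0×-2 + 4×0 = 0
Result: [[-8, -8], [16, 0]]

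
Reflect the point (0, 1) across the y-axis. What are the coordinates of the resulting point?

Reflection across y-axis: (0, 1) → (0, 1)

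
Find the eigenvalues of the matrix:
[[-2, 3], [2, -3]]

Characteristic equation: det(A - λI) = 0
λ² - (trace)λ + (det) = 0
trace = -2 + -3 = -5, det = (-2)(-3) - (3)(2) = 0
λ² - (-5)λ + (0) = 0
λ = (-5 ± √((-5)² - 4·(0))) / 2 = (-5 ± √25) / 2
Solving: λ = -5, 0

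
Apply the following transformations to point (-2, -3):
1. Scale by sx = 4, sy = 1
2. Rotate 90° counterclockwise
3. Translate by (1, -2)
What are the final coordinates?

Step 1: Scale → (-8, -3)
Step 2: Rotate 90° → (3, -8)
Step 3: Translate → (4, -10)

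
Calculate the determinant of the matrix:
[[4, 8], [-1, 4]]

For a 2×2 matrix [[a, b], [c, d]], det = ad - bc
det = (4)(4) - (8)(-1) = 16 - -8 = 24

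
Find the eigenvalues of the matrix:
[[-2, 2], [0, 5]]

Characteristic equation: det(A - λI) = 0
λ² - (trace)λ + (det) = 0
trace = -2 + 5 = 3, det = (-2)(5) - (2)(0) = -10
λ² - (3)λ + (-10) = 0
λ = (3 ± √((3)² - 4·(-10))) / 2 = (3 ± √49) / 2
Solving: λ = -2, 5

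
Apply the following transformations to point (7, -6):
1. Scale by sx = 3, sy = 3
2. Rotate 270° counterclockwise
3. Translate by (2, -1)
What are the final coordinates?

Step 1: Scale → (21, -18)
Step 2: Rotate 270° → (-18, -21)
Step 3: Translate → (-16, -22)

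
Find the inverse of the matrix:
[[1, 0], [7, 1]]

For [[a,b],[c,d]], inverse = (1/det)·[[d,-b],[-c,a]]
det = (1)(1) - (0)(7) = 1 - 0 = 1
Inverse = [[1, 0], [-7, 1]]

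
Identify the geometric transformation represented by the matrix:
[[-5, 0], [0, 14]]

This matrix represents: non-uniform scaling by sx = -5, sy = 14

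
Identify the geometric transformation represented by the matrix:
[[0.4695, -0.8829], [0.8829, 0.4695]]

This matrix represents: rotation by 62° counterclockwise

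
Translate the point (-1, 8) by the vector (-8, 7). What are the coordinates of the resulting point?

Translation by (-8, 7) (homogeneous matrix [[1, 0, -8], [0, 1, 7], [0, 0, 1]]):
x' = -1 + -8 = -9
y' = 8 + 7 = 15
Result: (-9, 15)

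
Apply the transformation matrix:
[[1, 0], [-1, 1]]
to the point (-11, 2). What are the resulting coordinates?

Matrix multiplication:
[[1, 0], [-1, 1]] × [-11, 2]ᵀ
= [(1)(-11) + (0)(2), (-1)(-11) + (1)(2)]ᵀ
= [-11, 13]ᵀ
Result: (-11, 13)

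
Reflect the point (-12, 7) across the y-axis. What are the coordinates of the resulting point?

Reflection across y-axis: (-12, 7) → (12, 7)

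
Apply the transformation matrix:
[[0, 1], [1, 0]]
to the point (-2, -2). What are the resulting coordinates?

Matrix multiplication:
[[0, 1], [1, 0]] × [-2, -2]ᵀ
= [(0)(-2) + (1)(-2), (1)(-2) + (0)(-2)]ᵀ
= [-2, -2]ᵀ
Result: (-2, -2)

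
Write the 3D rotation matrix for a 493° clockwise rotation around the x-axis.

Rotation matrix for clockwise 493° around x-axis:
A clockwise rotation by 493° is a counterclockwise rotation by -493°.
cos(-493°) = -0.6820, sin(-493°) = -0.7314
Result: [[1, 0, 0], [0, -0.6820, 0.7314], [0, -0.7314, -0.6820]]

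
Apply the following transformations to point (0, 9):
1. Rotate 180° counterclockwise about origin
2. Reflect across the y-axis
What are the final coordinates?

Step 1: Rotate 180° → (0, -9)
Step 2: Reflect across y-axis → (0, -9)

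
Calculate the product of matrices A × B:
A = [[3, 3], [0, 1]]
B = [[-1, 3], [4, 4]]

Matrix multiplication:
C[0][0] = 3×-1 + 3×4 = 9
C[0][1] = 3×3 + 3×4 = 21
C[1][0] = 0×-1 + 1×4 = 4
C[1][1] = 0×3 + 1×4 = 4
Result: [[9, 21], [4, 4]]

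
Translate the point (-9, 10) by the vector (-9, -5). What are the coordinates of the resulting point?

Translation by (-9, -5) (homogeneous matrix [[1, 0, -9], [0, 1, -5], [0, 0, 1]]):
x' = -9 + -9 = -18
y' = 10 + -5 = 5
Result: (-18, 5)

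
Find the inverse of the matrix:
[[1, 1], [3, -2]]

For [[a,b],[c,d]], inverse = (1/det)·[[d,-b],[-c,a]]
det = (1)(-2) - (1)(3) = -2 - 3 = -5
Inverse = (1/-5)·[[-2, -1], [-3, 1]]
= [[2/5, 1/5], [3/5, -1/5]]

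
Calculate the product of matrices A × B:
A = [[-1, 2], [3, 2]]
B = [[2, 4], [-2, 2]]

Matrix multiplication:
C[0][0] = -1×2 + 2×-2 = -6
C[0][1] = -1×4 + 2×2 = 0
C[1][0] = 3×2 + 2×-2 = 2
C[1][1] = 3×4 + 2×2 = 16
Result: [[-6, 0], [2, 16]]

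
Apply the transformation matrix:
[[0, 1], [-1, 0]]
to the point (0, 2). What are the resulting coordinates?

Matrix multiplication:
[[0, 1], [-1, 0]] × [0, 2]ᵀ
= [(0)(0) + (1)(2), (-1)(0) + (0)(2)]ᵀ
= [2, 0]ᵀ
Result: (2, 0)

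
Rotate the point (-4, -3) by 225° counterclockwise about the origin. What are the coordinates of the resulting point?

Rotation matrix for 225°: [[cos 225°, -sin 225°], [sin 225°, cos 225°]] ≈ [[-0.707107, 0.707107], [-0.707107, -0.707107]]
[[-0.707107, 0.707107], [-0.707107, -0.707107]] × [-4, -3]ᵀ ≈ [0.7071, 4.9497]ᵀ
Result: (0.7071, 4.9497)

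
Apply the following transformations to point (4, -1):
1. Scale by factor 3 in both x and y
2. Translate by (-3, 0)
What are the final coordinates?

Step 1: Scale (4, -1) by 3 → (12, -3)
Step 2: Translate by (-3, 0) → (9, -3)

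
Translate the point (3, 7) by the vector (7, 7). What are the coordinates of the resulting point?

Translation by (7, 7) (homogeneous matrix [[1, 0, 7], [0, 1, 7], [0, 0, 1]]):
x' = 3 + 7 = 10
y' = 7 + 7 = 14
Result: (10, 14)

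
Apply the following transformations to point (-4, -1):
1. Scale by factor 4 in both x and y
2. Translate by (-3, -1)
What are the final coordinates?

Step 1: Scale (-4, -1) by 4 → (-16, -4)
Step 2: Translate by (-3, -1) → (-19, -5)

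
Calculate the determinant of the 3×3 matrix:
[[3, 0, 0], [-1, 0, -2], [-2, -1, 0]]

Expansion along first row:
det = 3·det([[0,-2],[-1,0]]) - 0·det([[-1,-2],[-2,0]]) + 0·det([[-1,0],[-2,-1]])
    = 3·(0·0 - -2·-1) - 0·(-1·0 - -2·-2) + 0·(-1·-1 - 0·-2)
    = 3·-2 - 0·-4 + 0·1
    = -6 + 0 + 0 = -6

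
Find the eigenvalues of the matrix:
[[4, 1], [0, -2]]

Characteristic equation: det(A - λI) = 0
λ² - (trace)λ + (det) = 0
trace = 4 + -2 = 2, det = (4)(-2) - (1)(0) = -8
λ² - (2)λ + (-8) = 0
λ = (2 ± √((2)² - 4·(-8))) / 2 = (2 ± √36) / 2
Solving: λ = -2, 4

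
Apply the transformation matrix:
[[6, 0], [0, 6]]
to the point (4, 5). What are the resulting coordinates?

Matrix multiplication:
[[6, 0], [0, 6]] × [4, 5]ᵀ
= [(6)(4) + (0)(5), (0)(4) + (6)(5)]ᵀ
= [24, 30]ᵀ
Result: (24, 30)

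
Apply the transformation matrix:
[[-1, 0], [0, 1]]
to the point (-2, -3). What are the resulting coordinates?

Matrix multiplication:
[[-1, 0], [0, 1]] × [-2, -3]ᵀ
= [(-1)(-2) + (0)(-3), (0)(-2) + (1)(-3)]ᵀ
= [2, -3]ᵀ
Result: (2, -3)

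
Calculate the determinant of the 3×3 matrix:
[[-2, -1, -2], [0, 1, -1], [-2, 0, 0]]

Expansion along first row:
det = -2·det([[1,-1],[0,0]]) - -1·det([[0,-1],[-2,0]]) + -2·det([[0,1],[-2,0]])
    = -2·(1·0 - -1·0) - -1·(0·0 - -1·-2) + -2·(0·0 - 1·-2)
    = -2·0 - -1·-2 + -2·2
    = 0 + -2 + -4 = -6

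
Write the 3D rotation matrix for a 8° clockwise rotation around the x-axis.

Rotation matrix for clockwise 8° around x-axis:
A clockwise rotation by 8° is a counterclockwise rotation by -8°.
cos(-8°) = 0.9903, sin(-8°) = -0.1392
Result: [[1, 0, 0], [0, 0.9903, 0.1392], [0, -0.1392, 0.9903]]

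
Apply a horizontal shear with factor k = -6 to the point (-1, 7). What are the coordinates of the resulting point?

Shear matrix for horizontal shear with factor k = -6:
[[1, -6], [0, 1]]
Result: (-1, 7) → (-43, 7)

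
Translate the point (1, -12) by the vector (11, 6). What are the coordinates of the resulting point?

Translation by (11, 6) (homogeneous matrix [[1, 0, 11], [0, 1, 6], [0, 0, 1]]):
x' = 1 + 11 = 12
y' = -12 + 6 = -6
Result: (12, -6)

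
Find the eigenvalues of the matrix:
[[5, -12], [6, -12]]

Characteristic equation: det(A - λI) = 0
λ² - (trace)λ + (det) = 0
trace = 5 + -12 = -7, det = (5)(-12) - (-12)(6) = 12
λ² - (-7)λ + (12) = 0
λ = (-7 ± √((-7)² - 4·(12))) / 2 = (-7 ± √1) / 2
Solving: λ = -4, -3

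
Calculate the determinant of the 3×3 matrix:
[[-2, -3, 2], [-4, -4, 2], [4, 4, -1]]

Expansion along first row:
det = -2·det([[-4,2],[4,-1]]) - -3·det([[-4,2],[4,-1]]) + 2·det([[-4,-4],[4,4]])
    = -2·(-4·-1 - 2·4) - -3·(-4·-1 - 2·4) + 2·(-4·4 - -4·4)
    = -2·-4 - -3·-4 + 2·0
    = 8 + -12 + 0 = -4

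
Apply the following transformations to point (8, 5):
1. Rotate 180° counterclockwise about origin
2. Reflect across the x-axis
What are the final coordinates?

Step 1: Rotate 180° → (-8, -5)
Step 2: Reflect across x-axis → (-8, 5)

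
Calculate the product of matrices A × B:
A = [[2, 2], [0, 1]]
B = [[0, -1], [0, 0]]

Matrix multiplication:
C[0][0] = 2×0 + 2×0 = 0
C[0][1] = 2×-1 + 2×0 = -2
C[1][0] = 0×0 + 1×0 = 0
C[1][1] = 0×-1 + 1×0 = 0
Result: [[0, -2], [0, 0]]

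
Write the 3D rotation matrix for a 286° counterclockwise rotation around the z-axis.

Rotation matrix for counterclockwise 286° around z-axis:
cos(286°) = 0.2756, sin(286°) = -0.9613
Result: [[0.2756, 0.9613, 0], [-0.9613, 0.2756, 0], [0, 0, 1]]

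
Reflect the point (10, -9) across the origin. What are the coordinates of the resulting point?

Reflection across origin: (10, -9) → (-10, 9)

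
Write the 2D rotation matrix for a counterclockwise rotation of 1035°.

Rotation matrix formula: [[cos θ, -sin θ], [sin θ, cos θ]]
For θ = 1035°:
cos(1035°) = √2/2
sin(1035°) = -√2/2
Result: [[√2/2, √2/2], [-√2/2, √2/2]]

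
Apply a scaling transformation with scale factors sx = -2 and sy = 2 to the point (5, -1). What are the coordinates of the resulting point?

Scaling matrix:
[[-2, 0], [0, 2]]
Result: (5 × -2, -1 × 2) = (-10, -2)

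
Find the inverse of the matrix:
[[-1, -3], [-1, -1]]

For [[a,b],[c,d]], inverse = (1/det)·[[d,-b],[-c,a]]
det = (-1)(-1) - (-3)(-1) = 1 - 3 = -2
Inverse = (1/-2)·[[-1, 3], [1, -1]]
= [[1/2, -3/2], [-1/2, 1/2]]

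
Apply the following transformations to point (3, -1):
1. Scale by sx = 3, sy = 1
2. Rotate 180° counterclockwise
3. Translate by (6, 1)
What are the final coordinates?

Step 1: Scale → (9, -1)
Step 2: Rotate 180° → (-9, 1)
Step 3: Translate → (-3, 2)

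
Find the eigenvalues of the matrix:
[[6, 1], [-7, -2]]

Characteristic equation: det(A - λI) = 0
λ² - (trace)λ + (det) = 0
trace = 6 + -2 = 4, det = (6)(-2) - (1)(-7) = -5
λ² - (4)λ + (-5) = 0
λ = (4 ± √((4)² - 4·(-5))) / 2 = (4 ± √36) / 2
Solving: λ = -1, 5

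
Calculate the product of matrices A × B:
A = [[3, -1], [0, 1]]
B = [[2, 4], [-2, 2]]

Matrix multiplication:
C[0][0] = 3×2 + -1×-2 = 8
C[0][1] = 3×4 + -1×2 = 10
C[1][0] = 0×2 + 1×-2 = -2
C[1][1] = 0×4 + 1×2 = 2
Result: [[8, 10], [-2, 2]]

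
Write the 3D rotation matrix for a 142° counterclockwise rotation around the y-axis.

Rotation matrix for counterclockwise 142° around y-axis:
cos(142°) = -0.7880, sin(142°) = 0.6157
Result: [[-0.7880, 0, 0.6157], [0, 1, 0], [-0.6157, 0, -0.7880]]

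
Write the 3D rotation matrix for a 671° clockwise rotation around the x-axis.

Rotation matrix for clockwise 671° around x-axis:
A clockwise rotation by 671° is a counterclockwise rotation by -671°.
cos(-671°) = 0.6561, sin(-671°) = 0.7547
Result: [[1, 0, 0], [0, 0.6561, -0.7547], [0, 0.7547, 0.6561]]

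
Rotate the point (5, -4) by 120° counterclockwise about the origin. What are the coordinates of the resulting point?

Rotation matrix for 120°: [[cos 120°, -sin 120°], [sin 120°, cos 120°]] ≈ [[-0.500000, -0.866025], [0.866025, -0.500000]]
[[-0.500000, -0.866025], [0.866025, -0.500000]] × [5, -4]ᵀ ≈ [0.9641, 6.3301]ᵀ
Result: (0.9641, 6.3301)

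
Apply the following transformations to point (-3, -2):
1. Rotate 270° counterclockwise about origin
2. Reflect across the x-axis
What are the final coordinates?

Step 1: Rotate 270° → (-2, 3)
Step 2: Reflect across x-axis → (-2, -3)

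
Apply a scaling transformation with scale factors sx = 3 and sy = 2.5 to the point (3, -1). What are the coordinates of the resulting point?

Scaling matrix:
[[3, 0], [0, 2.50]]
Result: (3 × 3, -1 × 2.5) = (9, -2.5)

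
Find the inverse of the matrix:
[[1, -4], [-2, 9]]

For [[a,b],[c,d]], inverse = (1/det)·[[d,-b],[-c,a]]
det = (1)(9) - (-4)(-2) = 9 - 8 = 1
Inverse = [[9, 4], [2, 1]]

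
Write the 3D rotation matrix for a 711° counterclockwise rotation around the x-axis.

Rotation matrix for counterclockwise 711° around x-axis:
cos(711°) = 0.9877, sin(711°) = -0.1564
Result: [[1, 0, 0], [0, 0.9877, 0.1564], [0, -0.1564, 0.9877]]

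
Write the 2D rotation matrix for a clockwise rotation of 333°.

Rotation matrix formula: [[cos θ, -sin θ], [sin θ, cos θ]]
A clockwise rotation by 333° is equivalent to a counterclockwise rotation by -333°.
For θ = -333°:
cos(-333°) = 0.8910
sin(-333°) = 0.4540
Result: [[0.8910, -0.4540], [0.4540, 0.8910]]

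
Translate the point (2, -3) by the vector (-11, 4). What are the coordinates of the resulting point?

Translation by (-11, 4) (homogeneous matrix [[1, 0, -11], [0, 1, 4], [0, 0, 1]]):
x' = 2 + -11 = -9
y' = -3 + 4 = 1
Result: (-9, 1)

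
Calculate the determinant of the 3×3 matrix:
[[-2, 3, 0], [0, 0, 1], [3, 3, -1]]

Expansion along first row:
det = -2·det([[0,1],[3,-1]]) - 3·det([[0,1],[3,-1]]) + 0·det([[0,0],[3,3]])
    = -2·(0·-1 - 1·3) - 3·(0·-1 - 1·3) + 0·(0·3 - 0·3)
    = -2·-3 - 3·-3 + 0·0
    = 6 + 9 + 0 = 15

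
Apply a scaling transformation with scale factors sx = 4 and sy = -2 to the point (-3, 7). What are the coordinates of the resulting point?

Scaling matrix:
[[4, 0], [0, -2]]
Result: (-3 × 4, 7 × -2) = (-12, -14)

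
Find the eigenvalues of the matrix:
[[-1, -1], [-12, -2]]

Characteristic equation: det(A - λI) = 0
λ² - (trace)λ + (det) = 0
trace = -1 + -2 = -3, det = (-1)(-2) - (-1)(-12) = -10
λ² - (-3)λ + (-10) = 0
λ = (-3 ± √((-3)² - 4·(-10))) / 2 = (-3 ± √49) / 2
Solving: λ = -5, 2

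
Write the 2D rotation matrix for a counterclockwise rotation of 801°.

Rotation matrix formula: [[cos θ, -sin θ], [sin θ, cos θ]]
For θ = 801°:
cos(801°) = 0.1564
sin(801°) = 0.9877
Result: [[0.1564, -0.9877], [0.9877, 0.1564]]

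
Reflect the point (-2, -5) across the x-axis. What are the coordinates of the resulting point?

Reflection across x-axis: (-2, -5) → (-2, 5)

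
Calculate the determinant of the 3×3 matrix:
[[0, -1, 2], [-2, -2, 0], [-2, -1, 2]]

Expansion along first row:
det = 0·det([[-2,0],[-1,2]]) - -1·det([[-2,0],[-2,2]]) + 2·det([[-2,-2],[-2,-1]])
    = 0·(-2·2 - 0·-1) - -1·(-2·2 - 0·-2) + 2·(-2·-1 - -2·-2)
    = 0·-4 - -1·-4 + 2·-2
    = 0 + -4 + -4 = -8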